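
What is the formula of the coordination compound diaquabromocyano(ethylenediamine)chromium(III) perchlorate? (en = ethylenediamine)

[CrBr(CN)(en)(H2O)2]ClO4

Ligands: 1 cyano (CN, -1), 1 ethylenediamine (en, neutral), 2 aqua (H2O, neutral), 1 bromo (Br, -1). Ligand charge sum = -2.
With Cr in oxidation state +3, the complex ion is [Cr...]^1+.
Charge balance with perchlorate (-1) requires 1 complex ion per 1 perchlorate.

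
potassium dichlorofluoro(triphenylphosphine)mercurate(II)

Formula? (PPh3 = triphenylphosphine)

Ligands: 2 chloro (Cl, -1), 1 triphenylphosphine (PPh3, neutral), 1 fluoro (F, -1). Ligand charge sum = -3.
With Hg in oxidation state +2, the complex ion is [Hg...]^1−.
Charge balance with potassium (+1) requires 1 complex ion per 1 potassium.

K[HgCl2F(PPh3)]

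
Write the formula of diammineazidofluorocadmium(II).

[CdF(N3)(NH3)2]

Ligands: 1 fluoro (F, -1), 2 ammine (NH3, neutral), 1 azido (N3, -1). Ligand charge sum = -2.
With Cd in oxidation state +2, the complex ion is [Cd...].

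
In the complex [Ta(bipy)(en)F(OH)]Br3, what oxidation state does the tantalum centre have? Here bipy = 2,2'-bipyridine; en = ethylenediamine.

+5

3 bromide outside the brackets (-1 each) → the complex ion is 3+.
Ligand charges: 1×bipy neutral; 1×OH = -1; 1×F = -1; 1×en neutral; sum -2.
Ta + (-2) = 3+ ⇒ Ta is +5.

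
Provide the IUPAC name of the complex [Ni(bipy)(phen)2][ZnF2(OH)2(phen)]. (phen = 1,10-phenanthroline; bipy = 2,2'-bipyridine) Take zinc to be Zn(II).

Zn is given as +2; the anion's ligand charges sum to -4, so the complex anion is 2−.
A 1:1 salt means the cation carries the equal and opposite charge, 2+.
Cation: ligand charges sum to 0; for the ion to be 2+, Ni = +2.

(2,2'-bipyridine)bis(1,10-phenanthroline)nickel(II) difluorodihydroxo(1,10-phenanthroline)zincate(II)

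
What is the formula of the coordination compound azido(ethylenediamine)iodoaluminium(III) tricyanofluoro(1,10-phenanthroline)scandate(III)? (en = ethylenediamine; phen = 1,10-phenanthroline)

Cation [Al…]: ligand charges -2, Al(III) ⇒ ion charge 1+.
Anion [Sc…]: ligand charges -4, Sc(III) ⇒ ion charge 1−.
One 1+ cation balances one 1− anion.

[Al(en)I(N3)][Sc(CN)3F(phen)]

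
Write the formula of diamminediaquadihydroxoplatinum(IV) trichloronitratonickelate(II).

Cation [Pt…]: ligand charges -2, Pt(IV) ⇒ ion charge 2+.
Anion [Ni…]: ligand charges -4, Ni(II) ⇒ ion charge 2−.

[Pt(H2O)2(NH3)2(OH)2][NiCl3(NO3)]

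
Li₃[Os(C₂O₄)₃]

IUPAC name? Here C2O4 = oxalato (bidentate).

lithium trioxalatoosmate(III)

The 3 lithium counter-ions carry a total charge of +3, so each complex ion is 3−.
Ligand charges: 3×oxalato (-2 each); total -6. So Os + (-6) = 3−, giving Os = +3.
The complex ion is anionic, so osmium takes the -ate form osmate(III).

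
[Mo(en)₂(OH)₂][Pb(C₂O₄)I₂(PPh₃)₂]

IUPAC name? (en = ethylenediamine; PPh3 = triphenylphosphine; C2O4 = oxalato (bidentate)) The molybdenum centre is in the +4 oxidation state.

bis(ethylenediamine)dihydroxomolybdenum(IV) diiodooxalatobis(triphenylphosphine)plumbate(II)

Mo is given as +4; the cation's ligand charges sum to -2, so the complex cation is 2+.
A 1:1 salt means the anion carries the equal and opposite charge, 2−.
Anion: ligand charges sum to -4; for the ion to be 2−, Pb = +2.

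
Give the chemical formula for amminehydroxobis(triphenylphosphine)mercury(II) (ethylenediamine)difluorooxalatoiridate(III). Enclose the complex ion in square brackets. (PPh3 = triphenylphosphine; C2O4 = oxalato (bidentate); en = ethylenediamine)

[Hg(NH3)(OH)(PPh3)2][Ir(C2O4)(en)F2]

Cation [Hg…]: ligand charges -1, Hg(II) ⇒ ion charge 1+.
Anion [Ir…]: ligand charges -4, Ir(III) ⇒ ion charge 1−.
One 1+ cation balances one 1− anion.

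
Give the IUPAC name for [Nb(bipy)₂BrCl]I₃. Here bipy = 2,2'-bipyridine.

bis(2,2'-bipyridine)bromochloroniobium(V) iodide

The 3 iodide counter-ions carry a total charge of -3, so each complex ion is 3+.
Ligand charges: 1×chloro (-1 each), 1×bromo (-1 each), 2×2,2'-bipyridine (neutral); total -2. So Nb + (-2) = 3+, giving Nb = +5.
Ligands are named alphabetically: bipyridine before bromo before chloro.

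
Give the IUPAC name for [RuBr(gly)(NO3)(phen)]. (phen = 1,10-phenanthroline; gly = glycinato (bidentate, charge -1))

bromo(glycinato)nitrato(1,10-phenanthroline)ruthenium(III)

There is no counter-ion, so the complex is neutral overall.
Ligand charges: 1×1,10-phenanthroline (neutral), 1×bromo (-1 each), 1×glycinato (-1 each), 1×nitrato (-1 each); total -3. So Ru + (-3) = 0, giving Ru = +3.
Ligands are named alphabetically: bromo before glycinato before nitrato before phenanthroline.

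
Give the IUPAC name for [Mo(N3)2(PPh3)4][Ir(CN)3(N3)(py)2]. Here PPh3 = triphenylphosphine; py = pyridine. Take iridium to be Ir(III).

diazidotetrakis(triphenylphosphine)molybdenum(III) azidotricyanobis(pyridine)iridate(III)

Both ions are complex: the cation is named first with the plain metal name, the anion second with the -ate form; each ion's ligands are alphabetised independently.
Ir is given as +3; the anion's ligand charges sum to -4, so the complex anion is 1−.
A 1:1 salt means the cation carries the equal and opposite charge, 1+.
Cation: ligand charges sum to -2; for the ion to be 1+, Mo = +3.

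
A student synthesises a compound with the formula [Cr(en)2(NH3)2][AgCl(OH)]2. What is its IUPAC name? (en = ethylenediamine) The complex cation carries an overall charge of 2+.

The complex cation is given as 2+; its ligand charges sum to 0, so Cr = +2.
With 2 anions per cation, each anion must be 2/2 = 1−.
Anion: ligand charges sum to -2; for the ion to be 1−, Ag = +1.

diamminebis(ethylenediamine)chromium(II) chlorohydroxoargentate(I)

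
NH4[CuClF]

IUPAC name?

The 1 ammonium counter-ion carries a total charge of +1, so each complex ion is 1−.
Ligand charges: 1×fluoro (-1 each), 1×chloro (-1 each); total -2. So Cu + (-2) = 1−, giving Cu = +1.
The complex ion is anionic, so copper takes the -ate form cuprate(I).

ammonium chlorofluorocuprate(I)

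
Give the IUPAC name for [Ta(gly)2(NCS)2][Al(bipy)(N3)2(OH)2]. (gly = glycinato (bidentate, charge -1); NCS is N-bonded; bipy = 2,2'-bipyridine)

Both ions are complex: the cation is named first with the plain metal name, the anion second with the -ate form; each ion's ligands are alphabetised independently.
Aluminium is always +3 in its complexes; the anion's ligand charges sum to -4, so the complex anion is 1−.
A 1:1 salt means the cation carries the equal and opposite charge, 1+.
Cation: ligand charges sum to -4; for the ion to be 1+, Ta = +5.

bis(glycinato)diisothiocyanatotantalum(V) diazido(2,2'-bipyridine)dihydroxoaluminate(III)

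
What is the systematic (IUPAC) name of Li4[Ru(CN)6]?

lithium hexacyanoruthenate(II)

The 4 lithium counter-ions carry a total charge of +4, so each complex ion is 4−.
Ligand charges: 6×cyano (-1 each); total -6. So Ru + (-6) = 4−, giving Ru = +2.
The complex ion is anionic, so ruthenium takes the -ate form ruthenate(II).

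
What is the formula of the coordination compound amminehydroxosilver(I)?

Ligands: 1 hydroxo (OH, -1), 1 ammine (NH3, neutral). Ligand charge sum = -1.
With Ag in oxidation state +1, the complex ion is [Ag...].

[Ag(NH3)(OH)]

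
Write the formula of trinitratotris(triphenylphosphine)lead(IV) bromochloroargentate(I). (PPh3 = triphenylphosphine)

Cation [Pb…]: ligand charges -3, Pb(IV) ⇒ ion charge 1+.
Anion [Ag…]: ligand charges -2, Ag(I) ⇒ ion charge 1−.

[Pb(NO3)3(PPh3)3][AgBrCl]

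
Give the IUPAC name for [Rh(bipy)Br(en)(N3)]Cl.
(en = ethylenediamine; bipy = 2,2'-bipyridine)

The 1 chloride counter-ion carries a total charge of -1, so each complex ion is 1+.
Ligand charges: 1×ethylenediamine (neutral), 1×azido (-1 each), 1×bromo (-1 each), 1×2,2'-bipyridine (neutral); total -2. So Rh + (-2) = 1+, giving Rh = +3.
Ligands are named alphabetically: azido before bipyridine before bromo before ethylenediamine.

azido(2,2'-bipyridine)bromo(ethylenediamine)rhodium(III) chloride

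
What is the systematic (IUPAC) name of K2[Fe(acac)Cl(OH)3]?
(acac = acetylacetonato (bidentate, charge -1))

The 2 potassium counter-ions carry a total charge of +2, so each complex ion is 2−.
Ligand charges: 1×chloro (-1 each), 1×acetylacetonato (-1 each), 3×hydroxo (-1 each); total -5. So Fe + (-5) = 2−, giving Fe = +3.
Ligands are named alphabetically: acetylacetonato before chloro before hydroxo.
The complex ion is anionic, so iron takes the -ate form ferrate(III).

potassium (acetylacetonato)chlorotrihydroxoferrate(III)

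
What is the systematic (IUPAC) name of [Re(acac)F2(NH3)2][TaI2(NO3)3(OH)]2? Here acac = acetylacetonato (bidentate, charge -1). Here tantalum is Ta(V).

Both ions are complex: the cation is named first with the plain metal name, the anion second with the -ate form; each ion's ligands are alphabetised independently.
Ta is given as +5; the anion's ligand charges sum to -6, so the complex anion is 1−.
With 2 anions per cation, the cation must be 2×1 = 2+.
Cation: ligand charges sum to -3; for the ion to be 2+, Re = +5.

(acetylacetonato)diamminedifluororhenium(V) hydroxodiiodotrinitratotantalate(V)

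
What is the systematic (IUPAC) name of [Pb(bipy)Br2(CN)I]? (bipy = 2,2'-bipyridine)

There is no counter-ion, so the complex is neutral overall.
Ligand charges: 1×2,2'-bipyridine (neutral), 1×cyano (-1 each), 2×bromo (-1 each), 1×iodo (-1 each); total -4. So Pb + (-4) = 0, giving Pb = +4.
Ligands are named alphabetically: bipyridine before bromo before cyano before iodo.

(2,2'-bipyridine)dibromocyanoiodolead(IV)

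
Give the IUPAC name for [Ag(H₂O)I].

There is no counter-ion, so the complex is neutral overall.
Ligand charges: 1×iodo (-1 each), 1×aqua (neutral); total -1. So Ag + (-1) = 0, giving Ag = +1.
Ligands are named alphabetically: aqua before iodo.

aquaiodosilver(I)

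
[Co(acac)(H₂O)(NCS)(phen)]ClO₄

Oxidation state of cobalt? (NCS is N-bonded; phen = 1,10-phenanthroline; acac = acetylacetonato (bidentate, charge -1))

1 perchlorate outside the brackets (-1 each) → the complex ion is 1+.
Ligand charges: 1×NCS = -1; 1×phen neutral; 1×H2O neutral; 1×acac = -1; sum -2.
Co + (-2) = 1+ ⇒ Co is +3.

+3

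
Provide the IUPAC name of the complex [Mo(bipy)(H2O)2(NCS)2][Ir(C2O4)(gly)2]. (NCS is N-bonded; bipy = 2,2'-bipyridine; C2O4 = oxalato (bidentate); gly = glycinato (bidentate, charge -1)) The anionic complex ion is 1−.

diaqua(2,2'-bipyridine)diisothiocyanatomolybdenum(III) bis(glycinato)oxalatoiridate(III)

The complex anion is given as 1−; its ligand charges sum to -4, so Ir = +3.
A 1:1 salt means the cation carries the equal and opposite charge, 1+.
Cation: ligand charges sum to -2; for the ion to be 1+, Mo = +3.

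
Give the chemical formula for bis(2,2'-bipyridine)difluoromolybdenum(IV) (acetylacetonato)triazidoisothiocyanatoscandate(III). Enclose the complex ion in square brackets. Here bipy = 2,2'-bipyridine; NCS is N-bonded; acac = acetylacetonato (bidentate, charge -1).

[Mo(bipy)2F2][Sc(acac)(N3)3(NCS)]

Cation [Mo…]: ligand charges -2, Mo(IV) ⇒ ion charge 2+.
Anion [Sc…]: ligand charges -5, Sc(III) ⇒ ion charge 2−.
One 2+ cation balances one 2− anion.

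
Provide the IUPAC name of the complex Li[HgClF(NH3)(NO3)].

The 1 lithium counter-ion carries a total charge of +1, so each complex ion is 1−.
Ligand charges: 1×chloro (-1 each), 1×fluoro (-1 each), 1×nitrato (-1 each), 1×ammine (neutral); total -3. So Hg + (-3) = 1−, giving Hg = +2.
Ligands are named alphabetically: ammine before chloro before fluoro before nitrato.
The complex ion is anionic, so mercury takes the -ate form mercurate(II).

lithium amminechlorofluoronitratomercurate(II)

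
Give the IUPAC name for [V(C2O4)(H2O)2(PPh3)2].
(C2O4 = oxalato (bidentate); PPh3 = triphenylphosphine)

diaquaoxalatobis(triphenylphosphine)vanadium(II)

There is no counter-ion, so the complex is neutral overall.
Ligand charges: 1×oxalato (-2 each), 2×triphenylphosphine (neutral), 2×aqua (neutral); total -2. So V + (-2) = 0, giving V = +2.
Ligands are named alphabetically: aqua before oxalato before triphenylphosphine.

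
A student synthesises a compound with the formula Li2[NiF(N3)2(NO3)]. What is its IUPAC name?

lithium diazidofluoronitratonickelate(II)

The 2 lithium counter-ions carry a total charge of +2, so each complex ion is 2−.
Ligand charges: 1×fluoro (-1 each), 2×azido (-1 each), 1×nitrato (-1 each); total -4. So Ni + (-4) = 2−, giving Ni = +2.
The complex ion is anionic, so nickel takes the -ate form nickelate(II).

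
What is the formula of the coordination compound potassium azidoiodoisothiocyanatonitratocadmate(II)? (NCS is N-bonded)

K2[CdI(N3)(NCS)(NO3)]

Ligands: 1 nitrato (NO3, -1), 1 iodo (I, -1), 1 isothiocyanato (NCS, -1), 1 azido (N3, -1). Ligand charge sum = -4.
With Cd in oxidation state +2, the complex ion is [Cd...]^2−.
Charge balance with potassium (+1) requires 1 complex ion per 2 potassium.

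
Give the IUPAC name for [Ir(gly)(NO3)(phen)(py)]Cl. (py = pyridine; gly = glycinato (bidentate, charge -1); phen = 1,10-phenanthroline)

The 1 chloride counter-ion carries a total charge of -1, so each complex ion is 1+.
Ligand charges: 1×pyridine (neutral), 1×glycinato (-1 each), 1×1,10-phenanthroline (neutral), 1×nitrato (-1 each); total -2. So Ir + (-2) = 1+, giving Ir = +3.
Ligands are named alphabetically: glycinato before nitrato before phenanthroline before pyridine.

(glycinato)nitrato(1,10-phenanthroline)(pyridine)iridium(III) chloride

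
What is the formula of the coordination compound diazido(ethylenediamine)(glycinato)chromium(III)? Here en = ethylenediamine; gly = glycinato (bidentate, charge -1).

[Cr(en)(gly)(N3)2]

Ligands: 1 ethylenediamine (en, neutral), 2 azido (N3, -1), 1 glycinato (gly, -1). Ligand charge sum = -3.
With Cr in oxidation state +3, the complex ion is [Cr...].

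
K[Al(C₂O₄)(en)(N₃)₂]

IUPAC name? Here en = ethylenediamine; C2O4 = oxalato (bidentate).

potassium diazido(ethylenediamine)oxalatoaluminate(III)

The 1 potassium counter-ion carries a total charge of +1, so each complex ion is 1−.
Ligand charges: 1×ethylenediamine (neutral), 1×oxalato (-2 each), 2×azido (-1 each); total -4. So Al + (-4) = 1−, giving Al = +3.
Ligands are named alphabetically: azido before ethylenediamine before oxalato.
The complex ion is anionic, so aluminium takes the -ate form aluminate(III).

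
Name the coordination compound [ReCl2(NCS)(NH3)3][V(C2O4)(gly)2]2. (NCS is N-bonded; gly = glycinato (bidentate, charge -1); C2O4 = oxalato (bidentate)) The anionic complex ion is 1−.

triamminedichloroisothiocyanatorhenium(V) bis(glycinato)oxalatovanadate(III)

Both ions are complex: the cation is named first with the plain metal name, the anion second with the -ate form; each ion's ligands are alphabetised independently.
The complex anion is given as 1−; its ligand charges sum to -4, so V = +3.
With 2 anions per cation, the cation must be 2×1 = 2+.
Cation: ligand charges sum to -3; for the ion to be 2+, Re = +5.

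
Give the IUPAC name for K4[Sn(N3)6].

The 4 potassium counter-ions carry a total charge of +4, so each complex ion is 4−.
Ligand charges: 6×azido (-1 each); total -6. So Sn + (-6) = 4−, giving Sn = +2.
The complex ion is anionic, so tin takes the -ate form stannate(II).

potassium hexaazidostannate(II)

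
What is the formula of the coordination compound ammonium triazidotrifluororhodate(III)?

(NH4)3[RhF3(N3)3]

Ligands: 3 fluoro (F, -1), 3 azido (N3, -1). Ligand charge sum = -6.
Charge balance with ammonium (+1) requires 1 complex ion per 3 ammonium.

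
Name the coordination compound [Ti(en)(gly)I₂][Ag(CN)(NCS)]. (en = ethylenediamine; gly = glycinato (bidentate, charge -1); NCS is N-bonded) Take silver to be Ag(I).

(ethylenediamine)(glycinato)diiodotitanium(IV) cyanoisothiocyanatoargentate(I)

Both ions are complex: the cation is named first with the plain metal name, the anion second with the -ate form; each ion's ligands are alphabetised independently.
Ag is given as +1; the anion's ligand charges sum to -2, so the complex anion is 1−.
A 1:1 salt means the cation carries the equal and opposite charge, 1+.
Cation: ligand charges sum to -3; for the ion to be 1+, Ti = +4.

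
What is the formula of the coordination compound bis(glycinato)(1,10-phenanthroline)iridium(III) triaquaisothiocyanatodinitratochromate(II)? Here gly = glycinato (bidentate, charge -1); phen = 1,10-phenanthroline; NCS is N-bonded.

[Ir(gly)2(phen)][Cr(H2O)3(NCS)(NO3)2]

Cation [Ir…]: ligand charges -2, Ir(III) ⇒ ion charge 1+.
Anion [Cr…]: ligand charges -3, Cr(II) ⇒ ion charge 1−.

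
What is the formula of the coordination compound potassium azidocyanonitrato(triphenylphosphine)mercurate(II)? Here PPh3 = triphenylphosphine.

Ligands: 1 azido (N3, -1), 1 triphenylphosphine (PPh3, neutral), 1 cyano (CN, -1), 1 nitrato (NO3, -1). Ligand charge sum = -3.
With Hg in oxidation state +2, the complex ion is [Hg...]^1−.
Charge balance with potassium (+1) requires 1 complex ion per 1 potassium.

K[Hg(CN)(N3)(NO3)(PPh3)]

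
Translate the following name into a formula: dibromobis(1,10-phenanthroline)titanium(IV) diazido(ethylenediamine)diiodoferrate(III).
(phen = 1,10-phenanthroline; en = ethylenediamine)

Cation [Ti…]: ligand charges -2, Ti(IV) ⇒ ion charge 2+.
Anion [Fe…]: ligand charges -4, Fe(III) ⇒ ion charge 1−.
One 2+ cation requires 2 of the 1− anion.

[TiBr2(phen)2][Fe(en)I2(N3)2]2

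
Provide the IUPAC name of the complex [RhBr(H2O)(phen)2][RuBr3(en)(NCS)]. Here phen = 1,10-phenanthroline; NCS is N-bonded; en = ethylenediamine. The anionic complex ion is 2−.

The complex anion is given as 2−; its ligand charges sum to -4, so Ru = +2.
A 1:1 salt means the cation carries the equal and opposite charge, 2+.
Cation: ligand charges sum to -1; for the ion to be 2+, Rh = +3.

aquabromobis(1,10-phenanthroline)rhodium(III) tribromo(ethylenediamine)isothiocyanatoruthenate(II)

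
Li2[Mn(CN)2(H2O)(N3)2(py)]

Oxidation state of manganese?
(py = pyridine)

2 lithium outside the brackets (+1 each) → the complex ion is 2−.
Ligand charges: 2×CN = -2; 2×N3 = -2; 1×H2O neutral; 1×py neutral; sum -4.
Mn + (-4) = 2− ⇒ Mn is +2.

+2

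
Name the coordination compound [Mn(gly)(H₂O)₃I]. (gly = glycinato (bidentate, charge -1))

triaqua(glycinato)iodomanganese(II)

There is no counter-ion, so the complex is neutral overall.
Ligand charges: 1×glycinato (-1 each), 1×iodo (-1 each), 3×aqua (neutral); total -2. So Mn + (-2) = 0, giving Mn = +2.
Ligands are named alphabetically: aqua before glycinato before iodo.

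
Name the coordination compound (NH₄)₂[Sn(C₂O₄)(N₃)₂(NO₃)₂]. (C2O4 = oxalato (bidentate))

ammonium diazidodinitratooxalatostannate(IV)

The 2 ammonium counter-ions carry a total charge of +2, so each complex ion is 2−.
Ligand charges: 2×nitrato (-1 each), 2×azido (-1 each), 1×oxalato (-2 each); total -6. So Sn + (-6) = 2−, giving Sn = +4.
Ligands are named alphabetically: azido before nitrato before oxalato.
The complex ion is anionic, so tin takes the -ate form stannate(IV).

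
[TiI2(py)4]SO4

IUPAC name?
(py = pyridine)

diiodotetrakis(pyridine)titanium(IV) sulfate

The 1 sulfate counter-ion carries a total charge of -2, so each complex ion is 2+.
Ligand charges: 4×pyridine (neutral), 2×iodo (-1 each); total -2. So Ti + (-2) = 2+, giving Ti = +4.
Ligands are named alphabetically: iodo before pyridine.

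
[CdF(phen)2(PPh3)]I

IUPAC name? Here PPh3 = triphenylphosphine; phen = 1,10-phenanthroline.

fluorobis(1,10-phenanthroline)(triphenylphosphine)cadmium(II) iodide

The 1 iodide counter-ion carries a total charge of -1, so each complex ion is 1+.
Ligand charges: 1×triphenylphosphine (neutral), 1×fluoro (-1 each), 2×1,10-phenanthroline (neutral); total -1. So Cd + (-1) = 1+, giving Cd = +2.
Ligands are named alphabetically: fluoro before phenanthroline before triphenylphosphine.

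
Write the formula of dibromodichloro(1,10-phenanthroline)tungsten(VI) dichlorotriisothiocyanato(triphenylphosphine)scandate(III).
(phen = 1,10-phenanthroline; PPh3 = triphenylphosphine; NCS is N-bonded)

Cation [W…]: ligand charges -4, W(VI) ⇒ ion charge 2+.
Anion [Sc…]: ligand charges -5, Sc(III) ⇒ ion charge 2−.

[WBr2Cl2(phen)][ScCl2(NCS)3(PPh3)]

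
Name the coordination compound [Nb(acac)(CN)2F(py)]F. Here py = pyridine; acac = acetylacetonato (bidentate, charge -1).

(acetylacetonato)dicyanofluoro(pyridine)niobium(V) fluoride

The 1 fluoride counter-ion carries a total charge of -1, so each complex ion is 1+.
Ligand charges: 1×pyridine (neutral), 1×fluoro (-1 each), 1×acetylacetonato (-1 each), 2×cyano (-1 each); total -4. So Nb + (-4) = 1+, giving Nb = +5.
Ligands are named alphabetically: acetylacetonato before cyano before fluoro before pyridine.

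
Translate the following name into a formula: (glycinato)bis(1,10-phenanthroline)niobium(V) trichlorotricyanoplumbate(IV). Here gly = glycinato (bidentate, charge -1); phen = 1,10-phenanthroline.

Cation [Nb…]: ligand charges -1, Nb(V) ⇒ ion charge 4+.
Anion [Pb…]: ligand charges -6, Pb(IV) ⇒ ion charge 2−.

[Nb(gly)(phen)2][PbCl3(CN)3]2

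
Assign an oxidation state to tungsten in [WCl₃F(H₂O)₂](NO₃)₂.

+6

2 nitrate outside the brackets (-1 each) → the complex ion is 2+.
Ligand charges: 3×Cl = -3; 1×F = -1; 2×H2O neutral; sum -4.
W + (-4) = 2+ ⇒ W is +6.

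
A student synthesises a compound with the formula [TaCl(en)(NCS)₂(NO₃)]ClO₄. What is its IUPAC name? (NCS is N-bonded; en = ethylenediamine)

The 1 perchlorate counter-ion carries a total charge of -1, so each complex ion is 1+.
Ligand charges: 2×isothiocyanato (-1 each), 1×ethylenediamine (neutral), 1×nitrato (-1 each), 1×chloro (-1 each); total -4. So Ta + (-4) = 1+, giving Ta = +5.
Ligands are named alphabetically: chloro before ethylenediamine before isothiocyanato before nitrato.

chloro(ethylenediamine)diisothiocyanatonitratotantalum(V) perchlorate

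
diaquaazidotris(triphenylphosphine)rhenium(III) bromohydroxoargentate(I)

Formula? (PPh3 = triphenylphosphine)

Cation [Re…]: ligand charges -1, Re(III) ⇒ ion charge 2+.
Anion [Ag…]: ligand charges -2, Ag(I) ⇒ ion charge 1−.

[Re(H2O)2(N3)(PPh3)3][AgBr(OH)]2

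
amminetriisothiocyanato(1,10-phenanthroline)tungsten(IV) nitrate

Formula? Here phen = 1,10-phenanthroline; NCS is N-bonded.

Ligands: 1 ammine (NH3, neutral), 1 1,10-phenanthroline (phen, neutral), 3 isothiocyanato (NCS, -1). Ligand charge sum = -3.
With W in oxidation state +4, the complex ion is [W...]^1+.
Charge balance with nitrate (-1) requires 1 complex ion per 1 nitrate.

[W(NCS)3(NH3)(phen)]NO3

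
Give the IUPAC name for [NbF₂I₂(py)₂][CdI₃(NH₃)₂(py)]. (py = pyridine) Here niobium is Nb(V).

difluorodiiodobis(pyridine)niobium(V) diamminetriiodo(pyridine)cadmate(II)

Both ions are complex: the cation is named first with the plain metal name, the anion second with the -ate form; each ion's ligands are alphabetised independently.
Nb is given as +5; the cation's ligand charges sum to -4, so the complex cation is 1+.
A 1:1 salt means the anion carries the equal and opposite charge, 1−.
Anion: ligand charges sum to -3; for the ion to be 1−, Cd = +2.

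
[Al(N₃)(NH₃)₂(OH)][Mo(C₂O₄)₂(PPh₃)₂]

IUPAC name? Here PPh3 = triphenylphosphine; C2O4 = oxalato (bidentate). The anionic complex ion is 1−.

Both ions are complex: the cation is named first with the plain metal name, the anion second with the -ate form; each ion's ligands are alphabetised independently.
The complex anion is given as 1−; its ligand charges sum to -4, so Mo = +3.
A 1:1 salt means the cation carries the equal and opposite charge, 1+.
Cation: ligand charges sum to -2; for the ion to be 1+, Al = +3.

diammineazidohydroxoaluminium(III) dioxalatobis(triphenylphosphine)molybdate(III)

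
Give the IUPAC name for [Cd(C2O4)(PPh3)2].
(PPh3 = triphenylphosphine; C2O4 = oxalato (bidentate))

oxalatobis(triphenylphosphine)cadmium(II)

There is no counter-ion, so the complex is neutral overall.
Ligand charges: 2×triphenylphosphine (neutral), 1×oxalato (-2 each); total -2. So Cd + (-2) = 0, giving Cd = +2.
Ligands are named alphabetically: oxalato before triphenylphosphine.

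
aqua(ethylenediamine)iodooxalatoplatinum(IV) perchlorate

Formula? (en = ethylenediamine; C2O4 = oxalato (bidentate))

[Pt(C2O4)(en)(H2O)I]ClO4

Ligands: 1 aqua (H2O, neutral), 1 ethylenediamine (en, neutral), 1 oxalato (C2O4, -2), 1 iodo (I, -1). Ligand charge sum = -3.
Charge balance with perchlorate (-1) requires 1 complex ion per 1 perchlorate.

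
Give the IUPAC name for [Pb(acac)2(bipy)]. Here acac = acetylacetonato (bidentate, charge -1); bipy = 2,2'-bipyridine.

bis(acetylacetonato)(2,2'-bipyridine)lead(II)

There is no counter-ion, so the complex is neutral overall.
Ligand charges: 2×acetylacetonato (-1 each), 1×2,2'-bipyridine (neutral); total -2. So Pb + (-2) = 0, giving Pb = +2.
Ligands are named alphabetically: acetylacetonato before bipyridine.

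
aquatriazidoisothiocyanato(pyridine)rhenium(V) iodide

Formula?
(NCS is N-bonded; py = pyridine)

[Re(H2O)(N3)3(NCS)(py)]I

Ligands: 1 isothiocyanato (NCS, -1), 1 aqua (H2O, neutral), 3 azido (N3, -1), 1 pyridine (py, neutral). Ligand charge sum = -4.
Charge balance with iodide (-1) requires 1 complex ion per 1 iodide.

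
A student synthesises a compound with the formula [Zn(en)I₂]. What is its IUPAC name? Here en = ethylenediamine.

There is no counter-ion, so the complex is neutral overall.
Ligand charges: 2×iodo (-1 each), 1×ethylenediamine (neutral); total -2. So Zn + (-2) = 0, giving Zn = +2.
Ligands are named alphabetically: ethylenediamine before iodo.

(ethylenediamine)diiodozinc(II)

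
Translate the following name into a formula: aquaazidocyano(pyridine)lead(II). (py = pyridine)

Ligands: 1 aqua (H2O, neutral), 1 cyano (CN, -1), 1 azido (N3, -1), 1 pyridine (py, neutral). Ligand charge sum = -2.
With Pb in oxidation state +2, the complex ion is [Pb...].

[Pb(CN)(H2O)(N3)(py)]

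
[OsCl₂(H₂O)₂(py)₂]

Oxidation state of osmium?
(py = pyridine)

+2

No counter-ion: the bracketed complex is neutral.
Ligand charges: 2×H2O neutral; 2×Cl = -2; 2×py neutral; sum -2.
Os + (-2) = 0 ⇒ Os is +2.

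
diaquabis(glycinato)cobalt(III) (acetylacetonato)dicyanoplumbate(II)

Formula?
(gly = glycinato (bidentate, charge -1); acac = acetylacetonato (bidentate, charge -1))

Cation [Co…]: ligand charges -2, Co(III) ⇒ ion charge 1+.
Anion [Pb…]: ligand charges -3, Pb(II) ⇒ ion charge 1−.
One 1+ cation balances one 1− anion.

[Co(gly)2(H2O)2][Pb(acac)(CN)2]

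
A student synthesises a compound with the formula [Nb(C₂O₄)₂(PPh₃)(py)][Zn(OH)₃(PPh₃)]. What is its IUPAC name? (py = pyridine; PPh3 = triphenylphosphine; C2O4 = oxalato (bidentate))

dioxalato(pyridine)(triphenylphosphine)niobium(V) trihydroxo(triphenylphosphine)zincate(II)

Both ions are complex: the cation is named first with the plain metal name, the anion second with the -ate form; each ion's ligands are alphabetised independently.
Zinc is always +2 in its complexes; the anion's ligand charges sum to -3, so the complex anion is 1−.
A 1:1 salt means the cation carries the equal and opposite charge, 1+.
Cation: ligand charges sum to -4; for the ion to be 1+, Nb = +5.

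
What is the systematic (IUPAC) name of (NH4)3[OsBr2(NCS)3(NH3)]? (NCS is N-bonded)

ammonium amminedibromotriisothiocyanatoosmate(II)

The 3 ammonium counter-ions carry a total charge of +3, so each complex ion is 3−.
Ligand charges: 3×isothiocyanato (-1 each), 2×bromo (-1 each), 1×ammine (neutral); total -5. So Os + (-5) = 3−, giving Os = +2.
The complex ion is anionic, so osmium takes the -ate form osmate(II).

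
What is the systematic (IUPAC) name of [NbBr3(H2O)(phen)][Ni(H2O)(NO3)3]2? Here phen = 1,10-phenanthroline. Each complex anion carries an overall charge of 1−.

aquatribromo(1,10-phenanthroline)niobium(V) aquatrinitratonickelate(II)

The complex anion is given as 1−; its ligand charges sum to -3, so Ni = +2.
With 2 anions per cation, the cation must be 2×1 = 2+.
Cation: ligand charges sum to -3; for the ion to be 2+, Nb = +5.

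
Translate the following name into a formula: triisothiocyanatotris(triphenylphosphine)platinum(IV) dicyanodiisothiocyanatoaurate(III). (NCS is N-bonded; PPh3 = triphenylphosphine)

[Pt(NCS)3(PPh3)3][Au(CN)2(NCS)2]

Cation [Pt…]: ligand charges -3, Pt(IV) ⇒ ion charge 1+.
Anion [Au…]: ligand charges -4, Au(III) ⇒ ion charge 1−.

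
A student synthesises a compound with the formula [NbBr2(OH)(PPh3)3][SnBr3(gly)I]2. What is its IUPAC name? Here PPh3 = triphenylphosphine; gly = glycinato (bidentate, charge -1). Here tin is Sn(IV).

Sn is given as +4; the anion's ligand charges sum to -5, so the complex anion is 1−.
With 2 anions per cation, the cation must be 2×1 = 2+.
Cation: ligand charges sum to -3; for the ion to be 2+, Nb = +5.

dibromohydroxotris(triphenylphosphine)niobium(V) tribromo(glycinato)iodostannate(IV)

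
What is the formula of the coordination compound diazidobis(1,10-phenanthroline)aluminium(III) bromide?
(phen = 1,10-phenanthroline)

[Al(N3)2(phen)2]Br

Ligands: 2 azido (N3, -1), 2 1,10-phenanthroline (phen, neutral). Ligand charge sum = -2.
Charge balance with bromide (-1) requires 1 complex ion per 1 bromide.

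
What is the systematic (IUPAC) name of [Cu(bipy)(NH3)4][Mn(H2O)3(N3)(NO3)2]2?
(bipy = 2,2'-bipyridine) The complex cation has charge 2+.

Both ions are complex: the cation is named first with the plain metal name, the anion second with the -ate form; each ion's ligands are alphabetised independently.
The complex cation is given as 2+; its ligand charges sum to 0, so Cu = +2.
With 2 anions per cation, each anion must be 2/2 = 1−.
Anion: ligand charges sum to -3; for the ion to be 1−, Mn = +2.

tetraammine(2,2'-bipyridine)copper(II) triaquaazidodinitratomanganate(II)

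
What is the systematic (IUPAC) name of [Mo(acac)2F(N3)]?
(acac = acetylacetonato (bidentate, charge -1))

bis(acetylacetonato)azidofluoromolybdenum(IV)

There is no counter-ion, so the complex is neutral overall.
Ligand charges: 2×acetylacetonato (-1 each), 1×azido (-1 each), 1×fluoro (-1 each); total -4. So Mo + (-4) = 0, giving Mo = +4.
Ligands are named alphabetically: acetylacetonato before azido before fluoro.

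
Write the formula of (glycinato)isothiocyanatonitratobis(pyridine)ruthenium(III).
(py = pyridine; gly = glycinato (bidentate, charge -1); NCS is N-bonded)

Ligands: 1 nitrato (NO3, -1), 2 pyridine (py, neutral), 1 glycinato (gly, -1), 1 isothiocyanato (NCS, -1). Ligand charge sum = -3.
With Ru in oxidation state +3, the complex ion is [Ru...].

[Ru(gly)(NCS)(NO3)(py)2]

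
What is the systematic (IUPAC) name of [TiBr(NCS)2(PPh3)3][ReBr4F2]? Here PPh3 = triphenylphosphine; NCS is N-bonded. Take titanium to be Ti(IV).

Both ions are complex: the cation is named first with the plain metal name, the anion second with the -ate form; each ion's ligands are alphabetised independently.
Ti is given as +4; the cation's ligand charges sum to -3, so the complex cation is 1+.
A 1:1 salt means the anion carries the equal and opposite charge, 1−.
Anion: ligand charges sum to -6; for the ion to be 1−, Re = +5.

bromodiisothiocyanatotris(triphenylphosphine)titanium(IV) tetrabromodifluororhenate(V)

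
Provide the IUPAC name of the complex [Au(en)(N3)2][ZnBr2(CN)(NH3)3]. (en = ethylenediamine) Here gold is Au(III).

diazido(ethylenediamine)gold(III) triamminedibromocyanozincate(II)

Both ions are complex: the cation is named first with the plain metal name, the anion second with the -ate form; each ion's ligands are alphabetised independently.
Au is given as +3; the cation's ligand charges sum to -2, so the complex cation is 1+.
A 1:1 salt means the anion carries the equal and opposite charge, 1−.
Anion: ligand charges sum to -3; for the ion to be 1−, Zn = +2.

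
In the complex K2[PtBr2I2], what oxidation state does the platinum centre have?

+2

2 potassium outside the brackets (+1 each) → the complex ion is 2−.
Ligand charges: 2×Br = -2; 2×I = -2; sum -4.
Pt + (-4) = 2− ⇒ Pt is +2.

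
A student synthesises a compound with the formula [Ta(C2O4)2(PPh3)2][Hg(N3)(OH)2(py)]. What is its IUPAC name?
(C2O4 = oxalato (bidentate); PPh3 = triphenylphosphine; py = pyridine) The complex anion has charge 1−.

dioxalatobis(triphenylphosphine)tantalum(V) azidodihydroxo(pyridine)mercurate(II)

The complex anion is given as 1−; its ligand charges sum to -3, so Hg = +2.
A 1:1 salt means the cation carries the equal and opposite charge, 1+.
Cation: ligand charges sum to -4; for the ion to be 1+, Ta = +5.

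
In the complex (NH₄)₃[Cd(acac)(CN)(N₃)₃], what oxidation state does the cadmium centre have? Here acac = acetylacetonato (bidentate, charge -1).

+2

3 ammonium outside the brackets (+1 each) → the complex ion is 3−.
Ligand charges: 1×acac = -1; 1×CN = -1; 3×N3 = -3; sum -5.
Cd + (-5) = 3− ⇒ Cd is +2.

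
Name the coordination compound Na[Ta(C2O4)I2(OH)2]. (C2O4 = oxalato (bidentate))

sodium dihydroxodiiodooxalatotantalate(V)

The 1 sodium counter-ion carries a total charge of +1, so each complex ion is 1−.
Ligand charges: 2×iodo (-1 each), 2×hydroxo (-1 each), 1×oxalato (-2 each); total -6. So Ta + (-6) = 1−, giving Ta = +5.
Ligands are named alphabetically: hydroxo before iodo before oxalato.
The complex ion is anionic, so tantalum takes the -ate form tantalate(V).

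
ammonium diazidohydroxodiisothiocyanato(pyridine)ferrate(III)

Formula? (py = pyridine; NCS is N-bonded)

Ligands: 2 azido (N3, -1), 1 pyridine (py, neutral), 1 hydroxo (OH, -1), 2 isothiocyanato (NCS, -1). Ligand charge sum = -5.
Charge balance with ammonium (+1) requires 1 complex ion per 2 ammonium.

(NH4)2[Fe(N3)2(NCS)2(OH)(py)]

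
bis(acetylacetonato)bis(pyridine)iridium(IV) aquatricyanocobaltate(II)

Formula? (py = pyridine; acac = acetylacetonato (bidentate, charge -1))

[Ir(acac)2(py)2][Co(CN)3(H2O)]2

Cation [Ir…]: ligand charges -2, Ir(IV) ⇒ ion charge 2+.
Anion [Co…]: ligand charges -3, Co(II) ⇒ ion charge 1−.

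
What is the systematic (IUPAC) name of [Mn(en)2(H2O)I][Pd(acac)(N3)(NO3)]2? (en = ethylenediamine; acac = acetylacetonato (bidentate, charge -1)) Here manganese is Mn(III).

aquabis(ethylenediamine)iodomanganese(III) (acetylacetonato)azidonitratopalladate(II)

Both ions are complex: the cation is named first with the plain metal name, the anion second with the -ate form; each ion's ligands are alphabetised independently.
Mn is given as +3; the cation's ligand charges sum to -1, so the complex cation is 2+.
With 2 anions per cation, each anion must be 2/2 = 1−.
Anion: ligand charges sum to -3; for the ion to be 1−, Pd = +2.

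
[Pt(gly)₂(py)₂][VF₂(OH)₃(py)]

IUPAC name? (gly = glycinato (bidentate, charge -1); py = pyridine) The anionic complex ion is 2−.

Both ions are complex: the cation is named first with the plain metal name, the anion second with the -ate form; each ion's ligands are alphabetised independently.
The complex anion is given as 2−; its ligand charges sum to -5, so V = +3.
A 1:1 salt means the cation carries the equal and opposite charge, 2+.
Cation: ligand charges sum to -2; for the ion to be 2+, Pt = +4.

bis(glycinato)bis(pyridine)platinum(IV) difluorotrihydroxo(pyridine)vanadate(III)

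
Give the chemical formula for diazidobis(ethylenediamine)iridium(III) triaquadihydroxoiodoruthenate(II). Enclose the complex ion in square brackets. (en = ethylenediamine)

Cation [Ir…]: ligand charges -2, Ir(III) ⇒ ion charge 1+.
Anion [Ru…]: ligand charges -3, Ru(II) ⇒ ion charge 1−.

[Ir(en)2(N3)2][Ru(H2O)3I(OH)2]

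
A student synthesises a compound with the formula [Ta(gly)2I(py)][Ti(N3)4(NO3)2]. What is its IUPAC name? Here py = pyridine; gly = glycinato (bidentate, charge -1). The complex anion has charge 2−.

The complex anion is given as 2−; its ligand charges sum to -6, so Ti = +4.
A 1:1 salt means the cation carries the equal and opposite charge, 2+.
Cation: ligand charges sum to -3; for the ion to be 2+, Ta = +5.

bis(glycinato)iodo(pyridine)tantalum(V) tetraazidodinitratotitanate(IV)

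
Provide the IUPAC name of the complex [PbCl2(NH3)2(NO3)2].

There is no counter-ion, so the complex is neutral overall.
Ligand charges: 2×nitrato (-1 each), 2×ammine (neutral), 2×chloro (-1 each); total -4. So Pb + (-4) = 0, giving Pb = +4.
Ligands are named alphabetically: ammine before chloro before nitrato.

diamminedichlorodinitratolead(IV)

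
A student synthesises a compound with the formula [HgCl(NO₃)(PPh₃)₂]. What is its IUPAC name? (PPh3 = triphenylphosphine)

There is no counter-ion, so the complex is neutral overall.
Ligand charges: 2×triphenylphosphine (neutral), 1×chloro (-1 each), 1×nitrato (-1 each); total -2. So Hg + (-2) = 0, giving Hg = +2.
Ligands are named alphabetically: chloro before nitrato before triphenylphosphine.

chloronitratobis(triphenylphosphine)mercury(II)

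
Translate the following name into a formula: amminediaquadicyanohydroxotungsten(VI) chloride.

[W(CN)2(H2O)2(NH3)(OH)]Cl3

Ligands: 2 aqua (H2O, neutral), 1 ammine (NH3, neutral), 2 cyano (CN, -1), 1 hydroxo (OH, -1). Ligand charge sum = -3.
With W in oxidation state +6, the complex ion is [W...]^3+.
Charge balance with chloride (-1) requires 1 complex ion per 3 chloride.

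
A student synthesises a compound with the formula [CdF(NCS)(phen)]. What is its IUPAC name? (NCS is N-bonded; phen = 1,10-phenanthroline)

fluoroisothiocyanato(1,10-phenanthroline)cadmium(II)

There is no counter-ion, so the complex is neutral overall.
Ligand charges: 1×fluoro (-1 each), 1×isothiocyanato (-1 each), 1×1,10-phenanthroline (neutral); total -2. So Cd + (-2) = 0, giving Cd = +2.
Ligands are named alphabetically: fluoro before isothiocyanato before phenanthroline.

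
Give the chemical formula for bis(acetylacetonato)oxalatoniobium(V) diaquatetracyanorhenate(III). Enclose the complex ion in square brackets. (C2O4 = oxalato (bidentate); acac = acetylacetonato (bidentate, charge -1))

[Nb(acac)2(C2O4)][Re(CN)4(H2O)2]

Cation [Nb…]: ligand charges -4, Nb(V) ⇒ ion charge 1+.
Anion [Re…]: ligand charges -4, Re(III) ⇒ ion charge 1−.
One 1+ cation balances one 1− anion.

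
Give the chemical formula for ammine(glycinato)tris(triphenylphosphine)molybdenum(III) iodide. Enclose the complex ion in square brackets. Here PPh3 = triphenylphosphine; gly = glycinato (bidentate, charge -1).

Ligands: 3 triphenylphosphine (PPh3, neutral), 1 glycinato (gly, -1), 1 ammine (NH3, neutral). Ligand charge sum = -1.
With Mo in oxidation state +3, the complex ion is [Mo...]^2+.
Charge balance with iodide (-1) requires 1 complex ion per 2 iodide.

[Mo(gly)(NH3)(PPh3)3]I2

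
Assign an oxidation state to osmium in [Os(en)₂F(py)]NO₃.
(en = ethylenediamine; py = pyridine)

+2

1 nitrate outside the brackets (-1 each) → the complex ion is 1+.
Ligand charges: 2×en neutral; 1×F = -1; 1×py neutral; sum -1.
Os + (-1) = 1+ ⇒ Os is +2.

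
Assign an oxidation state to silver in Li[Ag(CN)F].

+1

1 lithium outside the brackets (+1 each) → the complex ion is 1−.
Ligand charges: 1×F = -1; 1×CN = -1; sum -2.
Ag + (-2) = 1− ⇒ Ag is +1.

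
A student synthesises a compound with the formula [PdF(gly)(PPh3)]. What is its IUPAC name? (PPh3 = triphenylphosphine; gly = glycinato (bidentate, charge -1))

fluoro(glycinato)(triphenylphosphine)palladium(II)

There is no counter-ion, so the complex is neutral overall.
Ligand charges: 1×triphenylphosphine (neutral), 1×fluoro (-1 each), 1×glycinato (-1 each); total -2. So Pd + (-2) = 0, giving Pd = +2.
Ligands are named alphabetically: fluoro before glycinato before triphenylphosphine.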